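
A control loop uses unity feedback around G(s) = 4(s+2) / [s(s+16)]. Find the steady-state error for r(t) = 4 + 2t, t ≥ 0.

One free integrator in G(s): this is a type 1 system. Treating each term separately:
  • 4: tracked with zero error.
  • 2t: e_ss = 2/K_v with K_v=0.5 → 4.
Total e_ss = 4.

4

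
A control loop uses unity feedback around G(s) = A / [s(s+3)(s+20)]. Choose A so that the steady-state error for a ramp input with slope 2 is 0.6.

The open loop has one pole at the origin → type 1 system.
K_v = lim_{s→0} s·G(s) = A / (3·20) = (1/60)·A.
e_ss = 2/K_v = 0.6 ⇒ K_v = 10/3 ⇒ A = (10/3)/(1/60) = 200.

200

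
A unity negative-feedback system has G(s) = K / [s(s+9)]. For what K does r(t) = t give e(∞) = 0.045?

The open loop has one pole at the origin → type 1 system.
K_v = lim_{s→0} s·G(s) = K / (9) = (1/9)·K.
e_ss = 1/K_v = 0.045 ⇒ K_v = 200/9 ⇒ K = (200/9)/(1/9) = 200.

200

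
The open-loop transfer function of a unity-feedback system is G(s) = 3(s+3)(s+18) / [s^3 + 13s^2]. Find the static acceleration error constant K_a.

162/13

Factoring s^2 from the denominator leaves a polynomial with constant term 13, so the system is type 2.
K_a = lim_{s→0} s^2·G(s) = 3·3·18 / 13 = 162/13.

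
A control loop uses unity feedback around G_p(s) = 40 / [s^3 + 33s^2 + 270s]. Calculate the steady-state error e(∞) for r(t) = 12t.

81

Factoring s from the denominator leaves a polynomial with constant term 270, so the system is type 1.
K_v = lim_{s→0} s·G_p(s) = 40 / 270 = 4/27.
e_ss = 12/K_v = 12/(4/27) = 81.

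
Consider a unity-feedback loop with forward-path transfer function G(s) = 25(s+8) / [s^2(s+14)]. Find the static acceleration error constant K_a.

Two free integrators in G(s): this is a type 2 system.
K_a = lim_{s→0} s^2·G(s) = 25·8 / (14) = 100/7.

100/7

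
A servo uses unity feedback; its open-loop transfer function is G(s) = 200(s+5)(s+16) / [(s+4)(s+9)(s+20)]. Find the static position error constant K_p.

200/9

System type = 0 (no poles at s=0).
K_p = lim_{s→0} G(s) = 200·5·16 / (4·9·20) = 200/9.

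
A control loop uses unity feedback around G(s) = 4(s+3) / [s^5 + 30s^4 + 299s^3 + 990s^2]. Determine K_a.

2/165

The denominator has no term below 990s^2 — 2 poles at s=0, type 2.
K_a = lim_{s→0} s^2·G(s) = 4·3 / 990 = 2/165.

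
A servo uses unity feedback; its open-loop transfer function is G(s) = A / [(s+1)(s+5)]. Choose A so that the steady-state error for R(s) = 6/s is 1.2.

20

No free integrators in G(s): this is a type 0 system.
K_p = lim_{s→0} G(s) = A / (1·5) = 0.2·A.
e_ss = 6/(1 + K_p) = 1.2 ⇒ 1 + 0.2·A = 5 ⇒ A = 20.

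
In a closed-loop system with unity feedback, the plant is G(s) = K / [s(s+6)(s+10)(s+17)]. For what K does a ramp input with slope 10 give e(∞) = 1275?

8

The open loop has one pole at the origin → type 1 system.
K_v = lim_{s→0} s·G(s) = K / (6·10·17) = (1/1020)·K.
e_ss = 10/K_v = 1275 ⇒ K_v = 2/255 ⇒ K = (2/255)/(1/1020) = 8.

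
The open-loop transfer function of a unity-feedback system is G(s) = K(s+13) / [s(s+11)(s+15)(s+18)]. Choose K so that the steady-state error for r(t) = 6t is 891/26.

40

G(s) has one factor of s in the denominator, so the system is type 1.
K_v = lim_{s→0} s·G(s) = K·13 / (11·15·18) = (13/2970)·K.
e_ss = 6/K_v = 891/26 ⇒ K_v = 52/297 ⇒ K = (52/297)/(13/2970) = 40.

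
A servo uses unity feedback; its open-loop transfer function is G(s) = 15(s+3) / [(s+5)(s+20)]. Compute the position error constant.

No free integrators in G(s): this is a type 0 system.
K_p = lim_{s→0} G(s) = 15·3 / (5·20) = 0.45.

0.45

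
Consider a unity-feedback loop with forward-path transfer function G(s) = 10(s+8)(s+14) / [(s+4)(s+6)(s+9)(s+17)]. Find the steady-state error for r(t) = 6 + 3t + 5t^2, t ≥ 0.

The open loop has no poles at the origin → type 0 system. Treating each term separately:
  • 6: e_ss = 6/(1+K_p) with K_p=140/459 → 2754/599.
  • 3t: a type-0 system cannot track it, e_ss → ∞.
  • 5t^2: a type-0 system cannot track it, e_ss → ∞.
The unbounded component dominates.

infinity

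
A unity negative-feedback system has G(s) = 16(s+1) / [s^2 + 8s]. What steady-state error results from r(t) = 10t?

The denominator has no term below 8s — 1 pole at s=0, type 1.
K_v = lim_{s→0} s·G(s) = 16·1 / 8 = 2.
e_ss = 10/K_v = 10/2 = 5.

5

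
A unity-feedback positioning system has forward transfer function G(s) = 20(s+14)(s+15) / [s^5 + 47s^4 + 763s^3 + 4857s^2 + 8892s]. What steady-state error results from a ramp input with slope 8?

The denominator has no term below 8892s — 1 pole at s=0, type 1.
K_v = lim_{s→0} s·G(s) = 20·14·15 / 8892 = 350/741.
e_ss = 8/K_v = 8/(350/741) = 2964/175.

2964/175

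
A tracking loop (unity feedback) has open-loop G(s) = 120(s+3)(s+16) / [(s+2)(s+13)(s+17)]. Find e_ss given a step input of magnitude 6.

System type = 0 (no poles at s=0).
K_p = lim_{s→0} G(s) = 120·3·16 / (2·13·17) = 2880/221.
e_ss = 6/(1 + K_p) = 6/(3101/221) = 1326/3101.

1326/3101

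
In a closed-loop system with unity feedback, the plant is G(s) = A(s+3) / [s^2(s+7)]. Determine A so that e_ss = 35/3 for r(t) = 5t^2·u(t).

2

The open loop has two poles at the origin → type 2 system.
K_a = lim_{s→0} s^2·G(s) = A·3 / (7) = (3/7)·A.
e_ss = 10/K_a = 35/3 ⇒ K_a = 6/7 ⇒ A = (6/7)/(3/7) = 2.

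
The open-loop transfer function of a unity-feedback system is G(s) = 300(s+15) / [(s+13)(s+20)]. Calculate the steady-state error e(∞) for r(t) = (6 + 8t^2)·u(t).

infinity

The open loop has no poles at the origin → type 0 system. Taking each input component in turn:
  • 6: e_ss = 6/(1+K_p) with K_p=225/13 → 39/119.
  • 8t^2: a type-0 system cannot track it, e_ss → ∞.
The unbounded component dominates.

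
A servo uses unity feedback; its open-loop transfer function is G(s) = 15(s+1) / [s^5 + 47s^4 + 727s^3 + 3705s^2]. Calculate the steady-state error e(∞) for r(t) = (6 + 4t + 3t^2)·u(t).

1482

Lowest-order denominator term is 3705s^2, so the open loop has 2 poles at the origin → type 2 system. By superposition:
  • 6: tracked with zero error.
  • 4t: tracked with zero error.
  • 3t^2: e_ss = 6/K_a with K_a=1/247 → 1482.
Total e_ss = 1482.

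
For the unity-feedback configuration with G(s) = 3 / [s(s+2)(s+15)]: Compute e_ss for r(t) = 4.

System type = 1 (one pole at s=0).
A type-1 system has K_p = ∞, so it tracks a step input with zero steady-state error.

0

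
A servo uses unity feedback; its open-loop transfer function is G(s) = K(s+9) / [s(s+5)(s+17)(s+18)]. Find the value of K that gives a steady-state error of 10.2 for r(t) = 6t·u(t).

The open loop has one pole at the origin → type 1 system.
K_v = lim_{s→0} s·G(s) = K·9 / (5·17·18) = (1/170)·K.
e_ss = 6/K_v = 10.2 ⇒ K_v = 10/17 ⇒ K = (10/17)/(1/170) = 100.

100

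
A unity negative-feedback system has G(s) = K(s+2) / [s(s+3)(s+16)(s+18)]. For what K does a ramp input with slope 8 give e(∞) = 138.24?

G(s) has one factor of s in the denominator, so the system is type 1.
K_v = lim_{s→0} s·G(s) = K·2 / (3·16·18) = (1/432)·K.
e_ss = 8/K_v = 138.24 ⇒ K_v = 25/432 ⇒ K = (25/432)/(1/432) = 25.

25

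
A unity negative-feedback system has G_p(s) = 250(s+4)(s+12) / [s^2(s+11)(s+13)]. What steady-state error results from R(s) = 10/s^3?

143/1200

System type = 2 (two poles at s=0).
K_a = lim_{s→0} s^2·G_p(s) = 250·4·12 / (11·13) = 12000/143.
r(t) = 5t^2 gives R(s) = 10/s^3.
e_ss = 10/K_a = 10/(12000/143) = 143/1200.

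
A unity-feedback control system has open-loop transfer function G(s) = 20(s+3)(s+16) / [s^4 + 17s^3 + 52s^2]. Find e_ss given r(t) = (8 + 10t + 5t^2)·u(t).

13/24

The denominator has no term below 52s^2 — 2 poles at s=0, type 2. Treating each term separately:
  • 8: tracked with zero error.
  • 10t: tracked with zero error.
  • 5t^2: e_ss = 10/K_a with K_a=240/13 → 13/24.
Total e_ss = 13/24.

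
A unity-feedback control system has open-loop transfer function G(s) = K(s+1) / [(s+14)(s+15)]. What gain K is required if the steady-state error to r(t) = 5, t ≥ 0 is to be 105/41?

No free integrators in G(s): this is a type 0 system.
K_p = lim_{s→0} G(s) = K·1 / (14·15) = (1/210)·K.
e_ss = 5/(1 + K_p) = 105/41 ⇒ 1 + (1/210)·K = 41/21 ⇒ K = 200.

200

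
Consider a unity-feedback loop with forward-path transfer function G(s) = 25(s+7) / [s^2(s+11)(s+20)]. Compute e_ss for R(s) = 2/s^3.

88/35

The open loop has two poles at the origin → type 2 system.
K_a = lim_{s→0} s^2·G(s) = 25·7 / (11·20) = 35/44.
r(t) = t^2 gives R(s) = 2/s^3.
e_ss = 2/K_a = 2/(35/44) = 88/35.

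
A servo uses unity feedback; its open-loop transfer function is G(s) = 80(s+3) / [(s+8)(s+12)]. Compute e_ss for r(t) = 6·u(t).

12/7

No free integrators in G(s): this is a type 0 system.
K_p = lim_{s→0} G(s) = 80·3 / (8·12) = 2.5.
e_ss = 6/(1 + K_p) = 6/3.5 = 12/7.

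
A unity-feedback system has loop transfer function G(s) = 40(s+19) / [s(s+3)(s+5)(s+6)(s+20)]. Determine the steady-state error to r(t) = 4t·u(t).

180/19

System type = 1 (one pole at s=0).
K_v = lim_{s→0} s·G(s) = 40·19 / (3·5·6·20) = 19/45.
e_ss = 4/K_v = 4/(19/45) = 180/19.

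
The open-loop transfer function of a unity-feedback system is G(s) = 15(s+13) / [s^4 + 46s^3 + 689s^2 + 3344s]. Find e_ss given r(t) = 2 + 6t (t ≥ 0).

6688/65

Lowest-order denominator term is 3344s, so the open loop has 1 pole at the origin → type 1 system. Treating each term separately:
  • 2: tracked with zero error.
  • 6t: e_ss = 6/K_v with K_v=195/3344 → 6688/65.
Total e_ss = 6688/65.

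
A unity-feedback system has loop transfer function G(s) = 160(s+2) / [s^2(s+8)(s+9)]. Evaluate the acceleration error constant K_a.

System type = 2 (two poles at s=0).
K_a = lim_{s→0} s^2·G(s) = 160·2 / (8·9) = 40/9.

40/9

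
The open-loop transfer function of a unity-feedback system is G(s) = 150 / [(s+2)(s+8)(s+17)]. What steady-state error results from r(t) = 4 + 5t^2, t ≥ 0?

No free integrators in G(s): this is a type 0 system. Treating each term separately:
  • 4: e_ss = 4/(1+K_p) with K_p=75/136 → 544/211.
  • 5t^2: a type-0 system cannot track it, e_ss → ∞.
The unbounded component dominates.

infinity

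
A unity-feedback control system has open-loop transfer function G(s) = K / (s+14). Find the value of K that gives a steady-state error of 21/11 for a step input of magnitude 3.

The open loop has no poles at the origin → type 0 system.
K_p = lim_{s→0} G(s) = K / (14) = (1/14)·K.
e_ss = 3/(1 + K_p) = 21/11 ⇒ 1 + (1/14)·K = 11/7 ⇒ K = 8.

8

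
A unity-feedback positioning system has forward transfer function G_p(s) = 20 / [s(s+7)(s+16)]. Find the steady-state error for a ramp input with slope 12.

System type = 1 (one pole at s=0).
K_v = lim_{s→0} s·G_p(s) = 20 / (7·16) = 5/28.
e_ss = 12/K_v = 12/(5/28) = 67.2.

67.2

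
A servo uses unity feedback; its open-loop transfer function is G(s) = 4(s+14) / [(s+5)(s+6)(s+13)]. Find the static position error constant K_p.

G(s) has no factors of s in the denominator, so the system is type 0.
K_p = lim_{s→0} G(s) = 4·14 / (5·6·13) = 28/195.

28/195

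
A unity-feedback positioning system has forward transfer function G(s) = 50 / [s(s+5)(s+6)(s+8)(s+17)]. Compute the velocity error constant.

5/408

One free integrator in G(s): this is a type 1 system.
K_v = lim_{s→0} s·G(s) = 50 / (5·6·8·17) = 5/408.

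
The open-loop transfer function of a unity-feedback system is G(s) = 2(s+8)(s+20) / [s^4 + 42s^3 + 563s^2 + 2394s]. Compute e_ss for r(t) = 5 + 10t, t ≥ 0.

Lowest-order denominator term is 2394s, so the open loop has 1 pole at the origin → type 1 system. Treating each term separately:
  • 5: tracked with zero error.
  • 10t: e_ss = 10/K_v with K_v=160/1197 → 74.8125.
Total e_ss = 74.8125.

74.8125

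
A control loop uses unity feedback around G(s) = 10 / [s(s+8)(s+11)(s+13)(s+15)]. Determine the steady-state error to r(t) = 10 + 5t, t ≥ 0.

8580

The open loop has one pole at the origin → type 1 system. By superposition:
  • 10: tracked with zero error.
  • 5t: e_ss = 5/K_v with K_v=1/1716 → 8580.
Total e_ss = 8580.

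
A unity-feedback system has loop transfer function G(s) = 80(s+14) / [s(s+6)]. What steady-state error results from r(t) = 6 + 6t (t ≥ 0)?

One free integrator in G(s): this is a type 1 system. By superposition:
  • 6: tracked with zero error.
  • 6t: e_ss = 6/K_v with K_v=560/3 → 9/280.
Total e_ss = 9/280.

9/280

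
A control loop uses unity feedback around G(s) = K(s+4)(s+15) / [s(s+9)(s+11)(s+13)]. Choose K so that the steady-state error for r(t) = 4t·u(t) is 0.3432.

One free integrator in G(s): this is a type 1 system.
K_v = lim_{s→0} s·G(s) = K·4·15 / (9·11·13) = (20/429)·K.
e_ss = 4/K_v = 0.3432 ⇒ K_v = 5000/429 ⇒ K = (5000/429)/(20/429) = 250.

250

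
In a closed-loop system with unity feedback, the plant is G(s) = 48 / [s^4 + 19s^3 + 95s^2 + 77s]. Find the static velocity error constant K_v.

48/77

The denominator has no term below 77s — 1 pole at s=0, type 1.
K_v = lim_{s→0} s·G(s) = 48 / 77 = 48/77.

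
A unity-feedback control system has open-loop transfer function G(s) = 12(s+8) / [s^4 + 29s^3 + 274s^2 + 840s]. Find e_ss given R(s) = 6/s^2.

52.5

The denominator has no term below 840s — 1 pole at s=0, type 1.
K_v = lim_{s→0} s·G(s) = 12·8 / 840 = 4/35.
e_ss = 6/K_v = 6/(4/35) = 52.5.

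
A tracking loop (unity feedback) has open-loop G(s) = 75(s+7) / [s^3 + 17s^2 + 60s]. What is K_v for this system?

8.75

Lowest-order denominator term is 60s, so the open loop has 1 pole at the origin → type 1 system.
K_v = lim_{s→0} s·G(s) = 75·7 / 60 = 8.75.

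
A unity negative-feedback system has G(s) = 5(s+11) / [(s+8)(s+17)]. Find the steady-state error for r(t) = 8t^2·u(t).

infinity

System type = 0 (no poles at s=0).
K_a = lim_{s→0} s^2·G(s) = 0; the steady-state error to this parabolic input grows without bound.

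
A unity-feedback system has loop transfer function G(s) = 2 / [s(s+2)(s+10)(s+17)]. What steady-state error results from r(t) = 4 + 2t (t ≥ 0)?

The open loop has one pole at the origin → type 1 system. By superposition:
  • 4: tracked with zero error.
  • 2t: e_ss = 2/K_v with K_v=1/170 → 340.
Total e_ss = 340.

340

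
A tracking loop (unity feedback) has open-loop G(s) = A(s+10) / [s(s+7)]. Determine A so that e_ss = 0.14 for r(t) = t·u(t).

5

System type = 1 (one pole at s=0).
K_v = lim_{s→0} s·G(s) = A·10 / (7) = (10/7)·A.
e_ss = 1/K_v = 0.14 ⇒ K_v = 50/7 ⇒ A = (50/7)/(10/7) = 5.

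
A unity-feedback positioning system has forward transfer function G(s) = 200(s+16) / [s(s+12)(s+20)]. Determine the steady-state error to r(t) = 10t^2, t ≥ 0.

infinity

One free integrator in G(s): this is a type 1 system.
K_a = lim_{s→0} s^2·G(s) = 0; the steady-state error to this parabolic input grows without bound.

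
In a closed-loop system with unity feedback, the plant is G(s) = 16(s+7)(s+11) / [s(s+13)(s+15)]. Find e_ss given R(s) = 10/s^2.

G(s) has one factor of s in the denominator, so the system is type 1.
K_v = lim_{s→0} s·G(s) = 16·7·11 / (13·15) = 1232/195.
e_ss = 10/K_v = 10/(1232/195) = 975/616.

975/616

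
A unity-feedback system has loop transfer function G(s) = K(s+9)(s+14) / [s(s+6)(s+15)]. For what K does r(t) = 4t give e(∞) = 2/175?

250

One free integrator in G(s): this is a type 1 system.
K_v = lim_{s→0} s·G(s) = K·9·14 / (6·15) = 1.4·K.
e_ss = 4/K_v = 2/175 ⇒ K_v = 350 ⇒ K = 350/1.4 = 250.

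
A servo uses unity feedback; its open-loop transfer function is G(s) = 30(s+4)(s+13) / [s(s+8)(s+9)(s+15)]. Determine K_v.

One free integrator in G(s): this is a type 1 system.
K_v = lim_{s→0} s·G(s) = 30·4·13 / (8·9·15) = 13/9.

13/9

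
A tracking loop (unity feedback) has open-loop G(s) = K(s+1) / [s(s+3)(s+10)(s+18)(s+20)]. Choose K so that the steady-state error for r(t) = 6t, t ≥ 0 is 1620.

40

G(s) has one factor of s in the denominator, so the system is type 1.
K_v = lim_{s→0} s·G(s) = K·1 / (3·10·18·20) = (1/10800)·K.
e_ss = 6/K_v = 1620 ⇒ K_v = 1/270 ⇒ K = (1/270)/(1/10800) = 40.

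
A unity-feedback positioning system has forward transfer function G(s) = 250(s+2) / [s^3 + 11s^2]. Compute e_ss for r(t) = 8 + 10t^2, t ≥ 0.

0.44

The denominator has no term below 11s^2 — 2 poles at s=0, type 2. By superposition:
  • 8: tracked with zero error.
  • 10t^2: e_ss = 20/K_a with K_a=500/11 → 0.44.
Total e_ss = 0.44.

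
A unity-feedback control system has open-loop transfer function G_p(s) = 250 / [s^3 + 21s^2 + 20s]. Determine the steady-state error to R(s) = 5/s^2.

0.4

Lowest-order denominator term is 20s, so the open loop has 1 pole at the origin → type 1 system.
K_v = lim_{s→0} s·G_p(s) = 250 / 20 = 12.5.
e_ss = 5/K_v = 5/12.5 = 0.4.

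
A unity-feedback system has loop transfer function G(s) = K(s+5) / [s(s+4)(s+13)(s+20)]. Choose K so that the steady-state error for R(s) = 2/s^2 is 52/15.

The open loop has one pole at the origin → type 1 system.
K_v = lim_{s→0} s·G(s) = K·5 / (4·13·20) = (1/208)·K.
e_ss = 2/K_v = 52/15 ⇒ K_v = 15/26 ⇒ K = (15/26)/(1/208) = 120.

120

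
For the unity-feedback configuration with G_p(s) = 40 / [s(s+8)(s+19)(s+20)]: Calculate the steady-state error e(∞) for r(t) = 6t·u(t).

System type = 1 (one pole at s=0).
K_v = lim_{s→0} s·G_p(s) = 40 / (8·19·20) = 1/76.
e_ss = 6/K_v = 6/(1/76) = 456.

456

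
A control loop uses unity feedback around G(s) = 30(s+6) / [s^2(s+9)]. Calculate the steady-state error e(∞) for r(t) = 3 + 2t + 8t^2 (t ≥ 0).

G(s) has two factors of s in the denominator, so the system is type 2. Taking each input component in turn:
  • 3: tracked with zero error.
  • 2t: tracked with zero error.
  • 8t^2: e_ss = 16/K_a with K_a=20 → 0.8.
Total e_ss = 0.8.

0.8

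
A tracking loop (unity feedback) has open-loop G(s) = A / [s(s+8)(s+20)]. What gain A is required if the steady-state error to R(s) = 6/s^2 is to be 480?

System type = 1 (one pole at s=0).
K_v = lim_{s→0} s·G(s) = A / (8·20) = (1/160)·A.
e_ss = 6/K_v = 480 ⇒ K_v = 0.0125 ⇒ A = 0.0125/(1/160) = 2.

2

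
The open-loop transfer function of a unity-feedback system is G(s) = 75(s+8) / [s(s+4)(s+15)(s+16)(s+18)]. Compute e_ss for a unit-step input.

0

G(s) has one factor of s in the denominator, so the system is type 1.
A type-1 system has K_p = ∞, so it tracks a step input with zero steady-state error.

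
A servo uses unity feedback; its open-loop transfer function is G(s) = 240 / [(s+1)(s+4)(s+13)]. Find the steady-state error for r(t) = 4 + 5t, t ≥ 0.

infinity

No free integrators in G(s): this is a type 0 system. Taking each input component in turn:
  • 4: e_ss = 4/(1+K_p) with K_p=60/13 → 52/73.
  • 5t: a type-0 system cannot track it, e_ss → ∞.
The unbounded component dominates.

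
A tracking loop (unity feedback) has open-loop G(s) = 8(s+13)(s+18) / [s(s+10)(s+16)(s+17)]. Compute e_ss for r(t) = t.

170/117

One free integrator in G(s): this is a type 1 system.
K_v = lim_{s→0} s·G(s) = 8·13·18 / (10·16·17) = 117/170.
e_ss = 1/K_v = 1/(117/170) = 170/117.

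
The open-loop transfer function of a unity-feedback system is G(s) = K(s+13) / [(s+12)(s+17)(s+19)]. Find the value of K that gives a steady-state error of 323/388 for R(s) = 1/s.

60

The open loop has no poles at the origin → type 0 system.
K_p = lim_{s→0} G(s) = K·13 / (12·17·19) = (13/3876)·K.
e_ss = 1/(1 + K_p) = 323/388 ⇒ 1 + (13/3876)·K = 388/323 ⇒ K = 60.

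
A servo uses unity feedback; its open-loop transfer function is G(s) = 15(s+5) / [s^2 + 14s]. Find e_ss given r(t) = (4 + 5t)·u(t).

14/15

Factoring s from the denominator leaves a polynomial with constant term 14, so the system is type 1. Taking each input component in turn:
  • 4: tracked with zero error.
  • 5t: e_ss = 5/K_v with K_v=75/14 → 14/15.
Total e_ss = 14/15.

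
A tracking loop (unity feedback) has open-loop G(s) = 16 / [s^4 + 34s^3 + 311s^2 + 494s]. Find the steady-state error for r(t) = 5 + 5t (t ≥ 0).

154.375

The denominator has no term below 494s — 1 pole at s=0, type 1. By superposition:
  • 5: tracked with zero error.
  • 5t: e_ss = 5/K_v with K_v=8/247 → 154.375.
Total e_ss = 154.375.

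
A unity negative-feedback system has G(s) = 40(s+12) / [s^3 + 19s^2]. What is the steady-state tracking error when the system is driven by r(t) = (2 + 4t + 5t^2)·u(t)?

19/48

Factoring s^2 from the denominator leaves a polynomial with constant term 19, so the system is type 2. Treating each term separately:
  • 2: tracked with zero error.
  • 4t: tracked with zero error.
  • 5t^2: e_ss = 10/K_a with K_a=480/19 → 19/48.
Total e_ss = 19/48.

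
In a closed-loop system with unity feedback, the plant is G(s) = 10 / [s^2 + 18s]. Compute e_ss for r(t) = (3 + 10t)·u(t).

18

The denominator has no term below 18s — 1 pole at s=0, type 1. By superposition:
  • 3: tracked with zero error.
  • 10t: e_ss = 10/K_v with K_v=5/9 → 18.
Total e_ss = 18.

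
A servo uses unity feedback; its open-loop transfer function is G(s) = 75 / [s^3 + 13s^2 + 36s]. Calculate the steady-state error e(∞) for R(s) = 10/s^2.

4.8

The denominator has no term below 36s — 1 pole at s=0, type 1.
K_v = lim_{s→0} s·G(s) = 75 / 36 = 25/12.
e_ss = 10/K_v = 10/(25/12) = 4.8.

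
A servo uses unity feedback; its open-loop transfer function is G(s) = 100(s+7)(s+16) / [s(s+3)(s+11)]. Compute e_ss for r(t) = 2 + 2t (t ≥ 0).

System type = 1 (one pole at s=0). Taking each input component in turn:
  • 2: tracked with zero error.
  • 2t: e_ss = 2/K_v with K_v=11200/33 → 33/5600.
Total e_ss = 33/5600.

33/5600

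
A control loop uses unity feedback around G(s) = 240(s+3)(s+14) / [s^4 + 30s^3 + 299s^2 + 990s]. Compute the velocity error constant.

112/11

Factoring s from the denominator leaves a polynomial with constant term 990, so the system is type 1.
K_v = lim_{s→0} s·G(s) = 240·3·14 / 990 = 112/11.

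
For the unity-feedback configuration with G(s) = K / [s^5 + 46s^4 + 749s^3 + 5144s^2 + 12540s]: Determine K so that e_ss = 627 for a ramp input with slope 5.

100

Lowest-order denominator term is 12540s, so the open loop has 1 pole at the origin → type 1 system.
K_v = lim_{s→0} s·G(s) = K / 12540 = (1/12540)·K.
e_ss = 5/K_v = 627 ⇒ K_v = 5/627 ⇒ K = (5/627)/(1/12540) = 100.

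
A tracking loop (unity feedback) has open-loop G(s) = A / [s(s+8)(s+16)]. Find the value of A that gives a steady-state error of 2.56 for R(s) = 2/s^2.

One free integrator in G(s): this is a type 1 system.
K_v = lim_{s→0} s·G(s) = A / (8·16) = (1/128)·A.
e_ss = 2/K_v = 2.56 ⇒ K_v = 25/32 ⇒ A = (25/32)/(1/128) = 100.

100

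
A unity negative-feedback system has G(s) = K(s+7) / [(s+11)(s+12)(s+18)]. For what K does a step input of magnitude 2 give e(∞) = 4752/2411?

The open loop has no poles at the origin → type 0 system.
K_p = lim_{s→0} G(s) = K·7 / (11·12·18) = (7/2376)·K.
e_ss = 2/(1 + K_p) = 4752/2411 ⇒ 1 + (7/2376)·K = 2411/2376 ⇒ K = 5.

5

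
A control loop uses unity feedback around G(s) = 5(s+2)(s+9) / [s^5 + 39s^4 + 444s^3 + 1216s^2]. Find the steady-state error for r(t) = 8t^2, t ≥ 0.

9728/45

Factoring s^2 from the denominator leaves a polynomial with constant term 1216, so the system is type 2.
K_a = lim_{s→0} s^2·G(s) = 5·2·9 / 1216 = 45/608.
r(t) = 8t^2 gives R(s) = 16/s^3.
e_ss = 16/K_a = 16/(45/608) = 9728/45.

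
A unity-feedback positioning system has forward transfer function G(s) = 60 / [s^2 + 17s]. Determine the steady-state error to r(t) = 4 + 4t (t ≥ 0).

17/15

The denominator has no term below 17s — 1 pole at s=0, type 1. By superposition:
  • 4: tracked with zero error.
  • 4t: e_ss = 4/K_v with K_v=60/17 → 17/15.
Total e_ss = 17/15.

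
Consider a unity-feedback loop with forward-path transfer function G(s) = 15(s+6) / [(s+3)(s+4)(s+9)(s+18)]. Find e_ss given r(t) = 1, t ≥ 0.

The open loop has no poles at the origin → type 0 system.
K_p = lim_{s→0} G(s) = 15·6 / (3·4·9·18) = 5/108.
e_ss = 1/(1 + K_p) = 1/(113/108) = 108/113.

108/113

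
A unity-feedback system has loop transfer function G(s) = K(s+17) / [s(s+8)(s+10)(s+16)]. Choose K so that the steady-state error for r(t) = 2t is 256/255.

One free integrator in G(s): this is a type 1 system.
K_v = lim_{s→0} s·G(s) = K·17 / (8·10·16) = (17/1280)·K.
e_ss = 2/K_v = 256/255 ⇒ K_v = 255/128 ⇒ K = (255/128)/(17/1280) = 150.

150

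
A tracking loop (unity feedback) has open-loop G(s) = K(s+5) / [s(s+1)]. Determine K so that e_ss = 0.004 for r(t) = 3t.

150

G(s) has one factor of s in the denominator, so the system is type 1.
K_v = lim_{s→0} s·G(s) = K·5 / (1) = 5·K.
e_ss = 3/K_v = 0.004 ⇒ K_v = 750 ⇒ K = 750/5 = 150.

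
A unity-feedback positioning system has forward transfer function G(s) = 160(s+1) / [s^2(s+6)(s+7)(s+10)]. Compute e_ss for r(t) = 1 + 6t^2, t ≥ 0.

System type = 2 (two poles at s=0). By superposition:
  • 1: tracked with zero error.
  • 6t^2: e_ss = 12/K_a with K_a=8/21 → 31.5.
Total e_ss = 31.5.

31.5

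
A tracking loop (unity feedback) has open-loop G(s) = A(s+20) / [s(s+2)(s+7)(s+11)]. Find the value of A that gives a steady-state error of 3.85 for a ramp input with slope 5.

10

System type = 1 (one pole at s=0).
K_v = lim_{s→0} s·G(s) = A·20 / (2·7·11) = (10/77)·A.
e_ss = 5/K_v = 3.85 ⇒ K_v = 100/77 ⇒ A = (100/77)/(10/77) = 10.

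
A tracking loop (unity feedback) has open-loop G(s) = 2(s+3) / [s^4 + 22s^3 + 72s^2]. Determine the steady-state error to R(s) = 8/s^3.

Lowest-order denominator term is 72s^2, so the open loop has 2 poles at the origin → type 2 system.
K_a = lim_{s→0} s^2·G(s) = 2·3 / 72 = 1/12.
r(t) = 4t^2 gives R(s) = 8/s^3.
e_ss = 8/K_a = 8/(1/12) = 96.

96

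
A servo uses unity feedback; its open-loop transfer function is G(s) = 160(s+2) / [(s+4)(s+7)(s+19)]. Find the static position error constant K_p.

G(s) has no factors of s in the denominator, so the system is type 0.
K_p = lim_{s→0} G(s) = 160·2 / (4·7·19) = 80/133.

80/133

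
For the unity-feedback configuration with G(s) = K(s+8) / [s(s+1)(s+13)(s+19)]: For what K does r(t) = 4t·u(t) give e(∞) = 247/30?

15

System type = 1 (one pole at s=0).
K_v = lim_{s→0} s·G(s) = K·8 / (1·13·19) = (8/247)·K.
e_ss = 4/K_v = 247/30 ⇒ K_v = 120/247 ⇒ K = (120/247)/(8/247) = 15.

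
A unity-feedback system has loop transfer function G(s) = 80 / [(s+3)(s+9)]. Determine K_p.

No free integrators in G(s): this is a type 0 system.
K_p = lim_{s→0} G(s) = 80 / (3·9) = 80/27.

80/27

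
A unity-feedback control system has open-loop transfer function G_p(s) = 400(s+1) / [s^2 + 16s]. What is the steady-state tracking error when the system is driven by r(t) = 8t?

The denominator has no term below 16s — 1 pole at s=0, type 1.
K_v = lim_{s→0} s·G_p(s) = 400·1 / 16 = 25.
e_ss = 8/K_v = 8/25 = 0.32.

0.32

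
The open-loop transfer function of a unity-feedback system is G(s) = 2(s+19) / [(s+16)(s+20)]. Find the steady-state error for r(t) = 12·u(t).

1920/179

No free integrators in G(s): this is a type 0 system.
K_p = lim_{s→0} G(s) = 2·19 / (16·20) = 19/160.
e_ss = 12/(1 + K_p) = 12/(179/160) = 1920/179.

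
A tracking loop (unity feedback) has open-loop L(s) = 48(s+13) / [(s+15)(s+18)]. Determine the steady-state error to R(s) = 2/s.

90/149

The open loop has no poles at the origin → type 0 system.
K_p = lim_{s→0} L(s) = 48·13 / (15·18) = 104/45.
e_ss = 2/(1 + K_p) = 2/(149/45) = 90/149.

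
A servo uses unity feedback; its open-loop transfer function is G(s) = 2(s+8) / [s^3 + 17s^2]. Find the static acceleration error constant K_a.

The denominator has no term below 17s^2 — 2 poles at s=0, type 2.
K_a = lim_{s→0} s^2·G(s) = 2·8 / 17 = 16/17.

16/17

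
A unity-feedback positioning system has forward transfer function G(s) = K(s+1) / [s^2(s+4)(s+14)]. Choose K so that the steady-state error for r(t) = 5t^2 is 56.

10

System type = 2 (two poles at s=0).
K_a = lim_{s→0} s^2·G(s) = K·1 / (4·14) = (1/56)·K.
e_ss = 10/K_a = 56 ⇒ K_a = 5/28 ⇒ K = (5/28)/(1/56) = 10.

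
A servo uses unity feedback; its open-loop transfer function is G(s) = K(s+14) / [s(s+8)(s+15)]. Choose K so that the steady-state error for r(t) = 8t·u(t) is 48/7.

10

The open loop has one pole at the origin → type 1 system.
K_v = lim_{s→0} s·G(s) = K·14 / (8·15) = (7/60)·K.
e_ss = 8/K_v = 48/7 ⇒ K_v = 7/6 ⇒ K = (7/6)/(7/60) = 10.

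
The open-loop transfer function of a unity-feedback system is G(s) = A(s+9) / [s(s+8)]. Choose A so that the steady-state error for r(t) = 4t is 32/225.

G(s) has one factor of s in the denominator, so the system is type 1.
K_v = lim_{s→0} s·G(s) = A·9 / (8) = 1.125·A.
e_ss = 4/K_v = 32/225 ⇒ K_v = 28.125 ⇒ A = 28.125/1.125 = 25.

25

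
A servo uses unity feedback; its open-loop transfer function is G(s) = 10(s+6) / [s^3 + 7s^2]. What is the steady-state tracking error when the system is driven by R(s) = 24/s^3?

Factoring s^2 from the denominator leaves a polynomial with constant term 7, so the system is type 2.
K_a = lim_{s→0} s^2·G(s) = 10·6 / 7 = 60/7.
r(t) = 12t^2 gives R(s) = 24/s^3.
e_ss = 24/K_a = 24/(60/7) = 2.8.

2.8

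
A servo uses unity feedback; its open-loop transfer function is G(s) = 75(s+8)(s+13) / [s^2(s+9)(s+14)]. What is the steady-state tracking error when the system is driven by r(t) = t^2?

21/650

System type = 2 (two poles at s=0).
K_a = lim_{s→0} s^2·G(s) = 75·8·13 / (9·14) = 1300/21.
r(t) = t^2 gives R(s) = 2/s^3.
e_ss = 2/K_a = 2/(1300/21) = 21/650.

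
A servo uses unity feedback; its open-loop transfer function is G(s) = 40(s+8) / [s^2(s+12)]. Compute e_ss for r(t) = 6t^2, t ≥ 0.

System type = 2 (two poles at s=0).
K_a = lim_{s→0} s^2·G(s) = 40·8 / (12) = 80/3.
r(t) = 6t^2 gives R(s) = 12/s^3.
e_ss = 12/K_a = 12/(80/3) = 0.45.

0.45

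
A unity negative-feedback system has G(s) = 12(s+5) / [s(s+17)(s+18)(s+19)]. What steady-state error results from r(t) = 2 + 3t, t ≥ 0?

G(s) has one factor of s in the denominator, so the system is type 1. Treating each term separately:
  • 2: tracked with zero error.
  • 3t: e_ss = 3/K_v with K_v=10/969 → 290.7.
Total e_ss = 290.7.

290.7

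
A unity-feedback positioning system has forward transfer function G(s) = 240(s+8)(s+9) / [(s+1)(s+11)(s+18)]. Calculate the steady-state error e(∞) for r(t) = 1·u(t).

11/971

G(s) has no factors of s in the denominator, so the system is type 0.
K_p = lim_{s→0} G(s) = 240·8·9 / (1·11·18) = 960/11.
e_ss = 1/(1 + K_p) = 1/(971/11) = 11/971.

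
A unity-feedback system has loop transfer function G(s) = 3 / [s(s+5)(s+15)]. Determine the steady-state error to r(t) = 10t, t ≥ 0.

System type = 1 (one pole at s=0).
K_v = lim_{s→0} s·G(s) = 3 / (5·15) = 0.04.
e_ss = 10/K_v = 10/0.04 = 250.

250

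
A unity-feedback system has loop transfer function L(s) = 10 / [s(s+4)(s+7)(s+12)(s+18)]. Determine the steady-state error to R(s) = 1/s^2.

L(s) has one factor of s in the denominator, so the system is type 1.
K_v = lim_{s→0} s·L(s) = 10 / (4·7·12·18) = 5/3024.
e_ss = 1/K_v = 1/(5/3024) = 604.8.

604.8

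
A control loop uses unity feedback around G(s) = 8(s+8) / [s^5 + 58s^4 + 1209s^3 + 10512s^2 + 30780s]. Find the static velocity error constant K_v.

16/7695

Lowest-order denominator term is 30780s, so the open loop has 1 pole at the origin → type 1 system.
K_v = lim_{s→0} s·G(s) = 8·8 / 30780 = 16/7695.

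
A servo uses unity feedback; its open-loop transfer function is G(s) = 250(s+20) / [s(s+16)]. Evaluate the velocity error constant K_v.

312.5

One free integrator in G(s): this is a type 1 system.
K_v = lim_{s→0} s·G(s) = 250·20 / (16) = 312.5.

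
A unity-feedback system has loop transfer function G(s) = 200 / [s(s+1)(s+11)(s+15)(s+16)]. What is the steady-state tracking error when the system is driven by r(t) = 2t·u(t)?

One free integrator in G(s): this is a type 1 system.
K_v = lim_{s→0} s·G(s) = 200 / (1·11·15·16) = 5/66.
e_ss = 2/K_v = 2/(5/66) = 26.4.

26.4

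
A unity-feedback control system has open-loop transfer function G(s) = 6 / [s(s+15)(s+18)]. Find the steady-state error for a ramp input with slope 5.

225

The open loop has one pole at the origin → type 1 system.
K_v = lim_{s→0} s·G(s) = 6 / (15·18) = 1/45.
e_ss = 5/K_v = 5/(1/45) = 225.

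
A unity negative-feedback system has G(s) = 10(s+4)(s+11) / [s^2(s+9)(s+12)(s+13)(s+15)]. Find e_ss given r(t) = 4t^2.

Two free integrators in G(s): this is a type 2 system.
K_a = lim_{s→0} s^2·G(s) = 10·4·11 / (9·12·13·15) = 22/1053.
r(t) = 4t^2 gives R(s) = 8/s^3.
e_ss = 8/K_a = 8/(22/1053) = 4212/11.

4212/11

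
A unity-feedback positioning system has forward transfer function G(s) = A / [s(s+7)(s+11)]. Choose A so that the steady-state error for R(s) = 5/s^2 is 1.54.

G(s) has one factor of s in the denominator, so the system is type 1.
K_v = lim_{s→0} s·G(s) = A / (7·11) = (1/77)·A.
e_ss = 5/K_v = 1.54 ⇒ K_v = 250/77 ⇒ A = (250/77)/(1/77) = 250.

250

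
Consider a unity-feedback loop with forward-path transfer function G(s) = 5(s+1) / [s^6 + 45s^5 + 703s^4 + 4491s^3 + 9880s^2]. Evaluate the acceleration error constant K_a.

Lowest-order denominator term is 9880s^2, so the open loop has 2 poles at the origin → type 2 system.
K_a = lim_{s→0} s^2·G(s) = 5·1 / 9880 = 1/1976.

1/1976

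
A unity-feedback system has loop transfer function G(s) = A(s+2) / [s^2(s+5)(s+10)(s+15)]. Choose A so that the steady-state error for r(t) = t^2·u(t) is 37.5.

20

System type = 2 (two poles at s=0).
K_a = lim_{s→0} s^2·G(s) = A·2 / (5·10·15) = (1/375)·A.
e_ss = 2/K_a = 37.5 ⇒ K_a = 4/75 ⇒ A = (4/75)/(1/375) = 20.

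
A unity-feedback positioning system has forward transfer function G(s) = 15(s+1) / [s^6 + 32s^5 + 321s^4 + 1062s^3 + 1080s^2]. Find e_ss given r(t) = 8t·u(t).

Factoring s^2 from the denominator leaves a polynomial with constant term 1080, so the system is type 2.
K_v = ∞ for a type-2 system; e_ss to a ramp is zero.

0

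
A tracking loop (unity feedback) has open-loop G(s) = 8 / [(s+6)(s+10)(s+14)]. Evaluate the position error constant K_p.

System type = 0 (no poles at s=0).
K_p = lim_{s→0} G(s) = 8 / (6·10·14) = 1/105.

1/105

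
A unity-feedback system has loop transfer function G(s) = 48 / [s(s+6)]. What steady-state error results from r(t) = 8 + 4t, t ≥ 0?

G(s) has one factor of s in the denominator, so the system is type 1. Taking each input component in turn:
  • 8: tracked with zero error.
  • 4t: e_ss = 4/K_v with K_v=8 → 0.5.
Total e_ss = 0.5.

0.5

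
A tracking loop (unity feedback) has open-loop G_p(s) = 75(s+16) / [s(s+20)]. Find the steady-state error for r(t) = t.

The open loop has one pole at the origin → type 1 system.
K_v = lim_{s→0} s·G_p(s) = 75·16 / (20) = 60.
e_ss = 1/K_v = 1/60.

1/60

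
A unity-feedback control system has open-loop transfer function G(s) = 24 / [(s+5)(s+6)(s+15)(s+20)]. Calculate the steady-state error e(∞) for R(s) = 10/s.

System type = 0 (no poles at s=0).
K_p = lim_{s→0} G(s) = 24 / (5·6·15·20) = 1/375.
e_ss = 10/(1 + K_p) = 10/(376/375) = 1875/188.

1875/188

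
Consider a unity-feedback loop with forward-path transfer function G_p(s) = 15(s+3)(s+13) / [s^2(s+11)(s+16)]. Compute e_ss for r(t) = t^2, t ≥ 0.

352/585

Two free integrators in G_p(s): this is a type 2 system.
K_a = lim_{s→0} s^2·G_p(s) = 15·3·13 / (11·16) = 585/176.
r(t) = t^2 gives R(s) = 2/s^3.
e_ss = 2/K_a = 2/(585/176) = 352/585.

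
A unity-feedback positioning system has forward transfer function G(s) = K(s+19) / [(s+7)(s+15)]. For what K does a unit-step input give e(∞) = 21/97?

System type = 0 (no poles at s=0).
K_p = lim_{s→0} G(s) = K·19 / (7·15) = (19/105)·K.
e_ss = 1/(1 + K_p) = 21/97 ⇒ 1 + (19/105)·K = 97/21 ⇒ K = 20.

20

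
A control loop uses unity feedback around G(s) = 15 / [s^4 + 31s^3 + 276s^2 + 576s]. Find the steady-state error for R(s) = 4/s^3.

infinity

The denominator has no term below 576s — 1 pole at s=0, type 1.
K_a = lim_{s→0} s^2·G(s) = 0; the steady-state error to this parabolic input grows without bound.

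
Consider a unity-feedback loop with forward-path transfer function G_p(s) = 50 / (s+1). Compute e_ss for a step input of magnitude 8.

The open loop has no poles at the origin → type 0 system.
K_p = lim_{s→0} G_p(s) = 50 / (1) = 50.
e_ss = 8/(1 + K_p) = 8/51.

8/51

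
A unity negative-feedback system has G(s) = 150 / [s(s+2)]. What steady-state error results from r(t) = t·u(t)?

G(s) has one factor of s in the denominator, so the system is type 1.
K_v = lim_{s→0} s·G(s) = 150 / (2) = 75.
e_ss = 1/K_v = 1/75.

1/75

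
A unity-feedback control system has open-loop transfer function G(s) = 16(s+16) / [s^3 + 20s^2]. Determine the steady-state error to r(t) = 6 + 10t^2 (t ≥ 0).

1.5625

The denominator has no term below 20s^2 — 2 poles at s=0, type 2. Treating each term separately:
  • 6: tracked with zero error.
  • 10t^2: e_ss = 20/K_a with K_a=12.8 → 1.5625.
Total e_ss = 1.5625.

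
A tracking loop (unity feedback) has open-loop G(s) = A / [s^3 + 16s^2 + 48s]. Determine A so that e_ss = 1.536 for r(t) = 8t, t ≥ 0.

250

Lowest-order denominator term is 48s, so the open loop has 1 pole at the origin → type 1 system.
K_v = lim_{s→0} s·G(s) = A / 48 = (1/48)·A.
e_ss = 8/K_v = 1.536 ⇒ K_v = 125/24 ⇒ A = (125/24)/(1/48) = 250.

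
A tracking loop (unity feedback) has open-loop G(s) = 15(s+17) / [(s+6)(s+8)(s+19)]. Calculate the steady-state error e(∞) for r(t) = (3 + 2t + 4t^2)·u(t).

System type = 0 (no poles at s=0). Treating each term separately:
  • 3: e_ss = 3/(1+K_p) with K_p=85/304 → 912/389.
  • 2t: a type-0 system cannot track it, e_ss → ∞.
  • 4t^2: a type-0 system cannot track it, e_ss → ∞.
The unbounded component dominates.

infinity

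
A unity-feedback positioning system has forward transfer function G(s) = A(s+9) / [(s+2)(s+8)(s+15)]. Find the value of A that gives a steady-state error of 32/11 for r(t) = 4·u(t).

10

G(s) has no factors of s in the denominator, so the system is type 0.
K_p = lim_{s→0} G(s) = A·9 / (2·8·15) = 0.0375·A.
e_ss = 4/(1 + K_p) = 32/11 ⇒ 1 + 0.0375·A = 1.375 ⇒ A = 10.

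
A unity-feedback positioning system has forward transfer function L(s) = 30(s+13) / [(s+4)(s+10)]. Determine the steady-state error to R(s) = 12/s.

The open loop has no poles at the origin → type 0 system.
K_p = lim_{s→0} L(s) = 30·13 / (4·10) = 9.75.
e_ss = 12/(1 + K_p) = 12/10.75 = 48/43.

48/43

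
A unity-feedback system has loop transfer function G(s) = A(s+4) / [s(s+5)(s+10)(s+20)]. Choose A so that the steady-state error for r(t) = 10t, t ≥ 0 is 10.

250

One free integrator in G(s): this is a type 1 system.
K_v = lim_{s→0} s·G(s) = A·4 / (5·10·20) = 0.004·A.
e_ss = 10/K_v = 10 ⇒ K_v = 1 ⇒ A = 1/0.004 = 250.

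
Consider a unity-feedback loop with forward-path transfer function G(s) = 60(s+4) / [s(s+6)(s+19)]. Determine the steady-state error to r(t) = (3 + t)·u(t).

0.475

System type = 1 (one pole at s=0). By superposition:
  • 3: tracked with zero error.
  • t: e_ss = 1/K_v with K_v=40/19 → 0.475.
Total e_ss = 0.475.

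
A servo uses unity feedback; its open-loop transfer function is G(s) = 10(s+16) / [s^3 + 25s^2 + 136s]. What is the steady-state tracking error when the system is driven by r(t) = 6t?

The denominator has no term below 136s — 1 pole at s=0, type 1.
K_v = lim_{s→0} s·G(s) = 10·16 / 136 = 20/17.
e_ss = 6/K_v = 6/(20/17) = 5.1.

5.1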